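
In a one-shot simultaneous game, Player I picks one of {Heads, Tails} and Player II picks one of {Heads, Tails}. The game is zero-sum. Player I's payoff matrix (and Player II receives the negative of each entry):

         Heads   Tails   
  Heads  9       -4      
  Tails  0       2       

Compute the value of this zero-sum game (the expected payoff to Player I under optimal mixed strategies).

v = 6/5

Player II's mix must leave Player I indifferent between Heads and Tails.
  Player I's expected payoff from Heads: q·9 + (1−q)·(-4) = 13q - 4
  Player I's expected payoff from Tails: q·0 + (1−q)·2 = -2q + 2
  13q - 4 = -2q + 2  ⇒  15q = 6  ⇒  q = 2/5.
The value is Player I's expected payoff against this mix (using Heads): (2/5)·9 + (3/5)·(-4) = 6/5.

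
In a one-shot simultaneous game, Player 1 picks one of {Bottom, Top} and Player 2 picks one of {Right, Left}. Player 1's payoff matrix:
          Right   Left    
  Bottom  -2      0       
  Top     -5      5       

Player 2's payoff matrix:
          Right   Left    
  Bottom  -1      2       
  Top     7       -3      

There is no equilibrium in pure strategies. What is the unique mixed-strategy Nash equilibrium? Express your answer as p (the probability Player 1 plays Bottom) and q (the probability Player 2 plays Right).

p = 10/13, q = 5/8

Player 1's mix must leave Player 2 indifferent between Right and Left.
  Player 2's expected payoff from Right: p·(-1) + (1−p)·7 = -8p + 7
  Player 2's expected payoff from Left: p·2 + (1−p)·(-3) = 5p - 3
  -8p + 7 = 5p - 3  ⇒  -13p = -10  ⇒  p = 10/13.
Player 2's mix must leave Player 1 indifferent between Bottom and Top.
  Player 1's expected payoff from Bottom: q·(-2) + (1−q)·0 = -2q
  Player 1's expected payoff from Top: q·(-5) + (1−q)·5 = -10q + 5
  -2q = -10q + 5  ⇒  8q = 5  ⇒  q = 5/8.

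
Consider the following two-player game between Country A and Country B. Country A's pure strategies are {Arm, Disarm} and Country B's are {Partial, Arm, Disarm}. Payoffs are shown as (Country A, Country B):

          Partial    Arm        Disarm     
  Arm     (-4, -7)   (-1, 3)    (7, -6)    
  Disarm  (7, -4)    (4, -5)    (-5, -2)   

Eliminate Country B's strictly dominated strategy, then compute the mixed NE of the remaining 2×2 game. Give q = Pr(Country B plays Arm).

Country B's strategy Partial is strictly dominated by Disarm: -6 > -7 and -2 > -4. Eliminate Partial.
In a mixed equilibrium Country A is indifferent between Arm and Disarm; this condition fixes q.
  Country A's expected payoff from Arm: q·(-1) + (1−q)·7 = -8q + 7
  Country A's expected payoff from Disarm: q·4 + (1−q)·(-5) = 9q - 5
  -8q + 7 = 9q - 5  ⇒  -17q = -12  ⇒  q = 12/17.

q = 12/17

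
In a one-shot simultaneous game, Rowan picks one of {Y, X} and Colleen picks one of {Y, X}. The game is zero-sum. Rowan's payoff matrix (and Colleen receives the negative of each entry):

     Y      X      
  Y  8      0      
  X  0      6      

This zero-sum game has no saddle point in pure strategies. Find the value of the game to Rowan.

v = 24/7

In a mixed equilibrium Rowan is indifferent between Y and X; this condition fixes q.
  Rowan's expected payoff from Y: q·8 + (1−q)·0 = 8q
  Rowan's expected payoff from X: q·0 + (1−q)·6 = -6q + 6
  8q = -6q + 6  ⇒  14q = 6  ⇒  q = 3/7.
The value is Rowan's expected payoff against this mix (using Y): (3/7)·8 + (4/7)·0 = 24/7.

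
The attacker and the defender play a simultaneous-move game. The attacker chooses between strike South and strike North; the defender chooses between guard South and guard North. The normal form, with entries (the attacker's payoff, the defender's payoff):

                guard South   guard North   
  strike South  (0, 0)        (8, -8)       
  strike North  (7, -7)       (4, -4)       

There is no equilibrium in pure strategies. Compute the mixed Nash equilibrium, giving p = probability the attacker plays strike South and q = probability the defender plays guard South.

p = 3/11, q = 4/11

For the defender to be willing to mix, the defender must be indifferent between guard South and guard North, which pins down the attacker's mix.
  the defender's expected payoff from guard South: p·0 + (1−p)·(-7) = 7p - 7
  the defender's expected payoff from guard North: p·(-8) + (1−p)·(-4) = -4p - 4
  7p - 7 = -4p - 4  ⇒  11p = 3  ⇒  p = 3/11.
For the attacker to be willing to mix, the attacker must be indifferent between strike South and strike North, which pins down the defender's mix.
  the attacker's payoff from strike South: q·0 + (1−q)·8 = -8q + 8
  the attacker's payoff from strike North: q·7 + (1−q)·4 = 3q + 4
  -8q + 8 = 3q + 4  ⇒  -11q = -4  ⇒  q = 4/11.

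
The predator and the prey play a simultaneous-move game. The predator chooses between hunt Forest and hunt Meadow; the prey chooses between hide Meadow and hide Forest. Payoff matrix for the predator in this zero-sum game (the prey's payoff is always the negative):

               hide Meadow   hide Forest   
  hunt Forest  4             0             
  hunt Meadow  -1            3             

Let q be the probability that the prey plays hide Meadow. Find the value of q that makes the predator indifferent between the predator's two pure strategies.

q = 3/8

The predator's indifference between hunt Forest and hunt Meadow determines the prey's mixing probability q:
  the predator's payoff to hunt Forest: q·4 + (1−q)·0 = 4q
  the predator's payoff to hunt Meadow: q·(-1) + (1−q)·3 = -4q + 3
  4q = -4q + 3  ⇒  8q = 3  ⇒  q = 3/8.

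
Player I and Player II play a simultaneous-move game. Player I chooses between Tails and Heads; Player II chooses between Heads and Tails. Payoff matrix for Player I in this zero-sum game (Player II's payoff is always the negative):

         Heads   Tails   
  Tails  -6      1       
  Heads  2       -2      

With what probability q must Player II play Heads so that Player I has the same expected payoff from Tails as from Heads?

For Player I to be willing to mix, Player I must be indifferent between Tails and Heads, which pins down Player II's mix.
  Player I's payoff from Tails: q·(-6) + (1−q)·1 = -7q + 1
  Player I's payoff from Heads: q·2 + (1−q)·(-2) = 4q - 2
  -7q + 1 = 4q - 2  ⇒  -11q = -3  ⇒  q = 3/11.

q = 3/11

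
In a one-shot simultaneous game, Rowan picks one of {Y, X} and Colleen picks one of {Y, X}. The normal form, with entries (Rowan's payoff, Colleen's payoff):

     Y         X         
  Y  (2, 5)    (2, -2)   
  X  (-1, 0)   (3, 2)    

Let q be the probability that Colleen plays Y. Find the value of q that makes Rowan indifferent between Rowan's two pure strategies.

q = 1/4

For Rowan to be willing to mix, Rowan must be indifferent between Y and X, which pins down Colleen's mix.
  Rowan's payoff to Y: q·2 + (1−q)·2 = 2
  Rowan's payoff to X: q·(-1) + (1−q)·3 = -4q + 3
  2 = -4q + 3  ⇒  4q = 1  ⇒  q = 1/4.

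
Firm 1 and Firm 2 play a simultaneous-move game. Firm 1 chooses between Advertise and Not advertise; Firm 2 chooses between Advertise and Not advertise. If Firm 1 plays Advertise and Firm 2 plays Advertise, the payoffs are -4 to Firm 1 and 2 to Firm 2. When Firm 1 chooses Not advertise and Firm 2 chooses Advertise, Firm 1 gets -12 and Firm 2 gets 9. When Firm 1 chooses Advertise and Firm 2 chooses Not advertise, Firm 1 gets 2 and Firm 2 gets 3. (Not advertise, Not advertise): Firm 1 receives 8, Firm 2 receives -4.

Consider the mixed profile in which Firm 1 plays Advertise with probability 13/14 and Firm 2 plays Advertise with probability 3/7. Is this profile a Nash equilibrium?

Yes

Check Firm 2's indifference given Firm 1's mix p = 13/14:
  payoff from Advertise = 5/2; payoff from Not advertise = 5/2 — equal.
Check Firm 1's indifference given Firm 2's mix q = 3/7:
  payoff from Advertise = -4/7; payoff from Not advertise = -4/7 — equal.
Both players are indifferent, so neither can profitably deviate.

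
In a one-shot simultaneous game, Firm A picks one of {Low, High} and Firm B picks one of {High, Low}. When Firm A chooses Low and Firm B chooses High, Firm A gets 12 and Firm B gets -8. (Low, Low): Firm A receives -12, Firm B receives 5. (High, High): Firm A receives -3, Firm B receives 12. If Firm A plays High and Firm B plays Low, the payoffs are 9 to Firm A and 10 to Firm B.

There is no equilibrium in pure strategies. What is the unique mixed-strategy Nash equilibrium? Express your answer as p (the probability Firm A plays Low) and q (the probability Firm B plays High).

p = 2/15, q = 7/12

Firm A's mix must leave Firm B indifferent between High and Low.
  Firm B's payoff from High: p·(-8) + (1−p)·12 = -20p + 12
  Firm B's payoff from Low: p·5 + (1−p)·10 = -5p + 10
  -20p + 12 = -5p + 10  ⇒  -15p = -2  ⇒  p = 2/15.
For Firm A to be willing to mix, Firm A must be indifferent between Low and High, which pins down Firm B's mix.
  Firm A's payoff to Low: q·12 + (1−q)·(-12) = 24q - 12
  Firm A's payoff to High: q·(-3) + (1−q)·9 = -12q + 9
  24q - 12 = -12q + 9  ⇒  36q = 21  ⇒  q = 7/12.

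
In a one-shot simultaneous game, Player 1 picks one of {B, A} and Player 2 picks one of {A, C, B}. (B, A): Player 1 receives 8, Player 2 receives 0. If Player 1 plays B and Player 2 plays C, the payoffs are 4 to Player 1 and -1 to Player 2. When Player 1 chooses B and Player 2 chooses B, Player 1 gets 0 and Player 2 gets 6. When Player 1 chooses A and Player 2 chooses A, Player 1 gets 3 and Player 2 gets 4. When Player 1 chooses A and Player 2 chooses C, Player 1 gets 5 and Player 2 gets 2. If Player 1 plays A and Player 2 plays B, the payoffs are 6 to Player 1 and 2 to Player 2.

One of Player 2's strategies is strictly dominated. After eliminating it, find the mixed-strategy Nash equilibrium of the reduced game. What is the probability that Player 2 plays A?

q = 6/11

Player 2's strategy C is strictly dominated by A: 0 > -1 and 4 > 2. Eliminate C.
In a mixed equilibrium Player 1 is indifferent between B and A; this condition fixes q.
  Player 1's expected payoff from B: q·8 + (1−q)·0 = 8q
  Player 1's expected payoff from A: q·3 + (1−q)·6 = -3q + 6
  8q = -3q + 6  ⇒  11q = 6  ⇒  q = 6/11.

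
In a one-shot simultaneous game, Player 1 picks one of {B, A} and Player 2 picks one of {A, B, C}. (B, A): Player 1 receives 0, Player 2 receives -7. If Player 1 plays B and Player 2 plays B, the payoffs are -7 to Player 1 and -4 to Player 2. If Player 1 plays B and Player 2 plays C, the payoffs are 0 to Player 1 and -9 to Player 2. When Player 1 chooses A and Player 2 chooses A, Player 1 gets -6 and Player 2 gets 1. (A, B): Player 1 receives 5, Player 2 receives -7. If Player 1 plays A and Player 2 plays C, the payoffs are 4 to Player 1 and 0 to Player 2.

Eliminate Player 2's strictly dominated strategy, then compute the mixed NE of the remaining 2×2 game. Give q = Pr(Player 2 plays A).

Player 2's strategy C is strictly dominated by A: -7 > -9 and 1 > 0. Eliminate C.
For Player 1 to be willing to mix, Player 1 must be indifferent between B and A, which pins down Player 2's mix.
  Player 1's payoff to B: q·0 + (1−q)·(-7) = 7q - 7
  Player 1's payoff to A: q·(-6) + (1−q)·5 = -11q + 5
  7q - 7 = -11q + 5  ⇒  18q = 12  ⇒  q = 2/3.

q = 2/3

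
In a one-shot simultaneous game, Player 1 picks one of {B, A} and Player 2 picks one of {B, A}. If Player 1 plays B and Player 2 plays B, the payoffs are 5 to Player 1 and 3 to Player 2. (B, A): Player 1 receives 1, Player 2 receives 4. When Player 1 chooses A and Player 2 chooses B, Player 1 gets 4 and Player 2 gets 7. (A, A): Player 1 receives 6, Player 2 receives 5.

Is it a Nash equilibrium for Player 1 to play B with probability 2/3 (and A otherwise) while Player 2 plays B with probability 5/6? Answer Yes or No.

Yes

Check Player 2's indifference given Player 1's mix p = 2/3:
  payoff from B = 13/3; payoff from A = 13/3 — equal.
Check Player 1's indifference given Player 2's mix q = 5/6:
  payoff from B = 13/3; payoff from A = 13/3 — equal.
Both players are indifferent, so neither can profitably deviate.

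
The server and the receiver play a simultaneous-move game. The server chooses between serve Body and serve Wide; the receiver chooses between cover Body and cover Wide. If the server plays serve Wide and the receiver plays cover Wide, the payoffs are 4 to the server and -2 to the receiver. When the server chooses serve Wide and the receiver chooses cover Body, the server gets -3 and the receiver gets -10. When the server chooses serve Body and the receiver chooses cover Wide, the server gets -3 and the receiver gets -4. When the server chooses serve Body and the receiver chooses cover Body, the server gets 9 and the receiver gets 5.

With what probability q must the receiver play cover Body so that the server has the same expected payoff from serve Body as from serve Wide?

In a mixed equilibrium the server is indifferent between serve Body and serve Wide; this condition fixes q.
  the server's expected payoff from serve Body: q·9 + (1−q)·(-3) = 12q - 3
  the server's expected payoff from serve Wide: q·(-3) + (1−q)·4 = -7q + 4
  12q - 3 = -7q + 4  ⇒  19q = 7  ⇒  q = 7/19.

q = 7/19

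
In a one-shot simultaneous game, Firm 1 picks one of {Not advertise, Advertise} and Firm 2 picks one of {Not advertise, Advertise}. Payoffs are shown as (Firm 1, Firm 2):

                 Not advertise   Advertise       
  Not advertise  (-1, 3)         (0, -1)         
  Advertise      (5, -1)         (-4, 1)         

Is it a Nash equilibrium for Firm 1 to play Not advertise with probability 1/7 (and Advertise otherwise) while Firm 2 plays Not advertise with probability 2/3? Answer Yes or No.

No

Given Firm 1's mix p = 1/7, Firm 2's payoff from Not advertise is -3/7 but from Advertise is 5/7. Firm 2 strictly prefers Advertise, so Firm 2 would not mix.
So the proposed profile is not a Nash equilibrium.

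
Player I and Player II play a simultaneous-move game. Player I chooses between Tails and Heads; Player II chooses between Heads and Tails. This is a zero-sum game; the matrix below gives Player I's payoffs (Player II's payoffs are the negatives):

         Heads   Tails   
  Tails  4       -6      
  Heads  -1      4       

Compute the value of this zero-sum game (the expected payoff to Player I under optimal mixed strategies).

v = 2/3

Set Player I's expected payoff from Tails equal to that from Heads:
  Player I's payoff from Tails: q·4 + (1−q)·(-6) = 10q - 6
  Player I's payoff from Heads: q·(-1) + (1−q)·4 = -5q + 4
  10q - 6 = -5q + 4  ⇒  15q = 10  ⇒  q = 2/3.
The value is Player I's expected payoff against this mix (using Tails): (2/3)·4 + (1/3)·(-6) = 2/3.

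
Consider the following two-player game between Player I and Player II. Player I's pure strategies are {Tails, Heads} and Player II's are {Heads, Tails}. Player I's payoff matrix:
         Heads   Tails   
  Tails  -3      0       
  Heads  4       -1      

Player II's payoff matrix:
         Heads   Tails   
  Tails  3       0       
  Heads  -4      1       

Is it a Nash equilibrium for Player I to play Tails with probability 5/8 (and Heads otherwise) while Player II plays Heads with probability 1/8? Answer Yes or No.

Check Player II's indifference given Player I's mix p = 5/8:
  payoff from Heads = 3/8; payoff from Tails = 3/8 — equal.
Check Player I's indifference given Player II's mix q = 1/8:
  payoff from Tails = -3/8; payoff from Heads = -3/8 — equal.
Both players are indifferent, so neither can profitably deviate.

Yes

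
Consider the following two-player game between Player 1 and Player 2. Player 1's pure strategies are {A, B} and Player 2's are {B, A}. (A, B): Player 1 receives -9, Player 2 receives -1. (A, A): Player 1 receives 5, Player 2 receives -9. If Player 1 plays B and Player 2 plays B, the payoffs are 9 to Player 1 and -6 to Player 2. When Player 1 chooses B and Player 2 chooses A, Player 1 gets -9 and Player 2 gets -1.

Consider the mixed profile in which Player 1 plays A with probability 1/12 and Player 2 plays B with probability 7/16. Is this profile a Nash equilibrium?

Given Player 1's mix p = 1/12, Player 2's payoff from B is -67/12 but from A is -5/3. Player 2 strictly prefers A, so Player 2 would not mix.
So the proposed profile is not a Nash equilibrium.

No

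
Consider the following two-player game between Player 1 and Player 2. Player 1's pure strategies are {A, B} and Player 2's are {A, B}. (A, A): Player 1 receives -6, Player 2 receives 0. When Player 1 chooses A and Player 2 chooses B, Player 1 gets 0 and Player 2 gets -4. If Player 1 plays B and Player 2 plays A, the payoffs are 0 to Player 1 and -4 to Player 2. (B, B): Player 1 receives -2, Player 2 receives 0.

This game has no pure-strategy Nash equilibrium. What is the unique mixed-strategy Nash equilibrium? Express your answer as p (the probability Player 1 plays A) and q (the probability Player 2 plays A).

For Player 2 to be willing to mix, Player 2 must be indifferent between A and B, which pins down Player 1's mix.
  Player 2's payoff from A: p·0 + (1−p)·(-4) = 4p - 4
  Player 2's payoff from B: p·(-4) + (1−p)·0 = -4p
  4p - 4 = -4p  ⇒  8p = 4  ⇒  p = 1/2.
For Player 1 to be willing to mix, Player 1 must be indifferent between A and B, which pins down Player 2's mix.
  Player 1's payoff from A: q·(-6) + (1−q)·0 = -6q
  Player 1's payoff from B: q·0 + (1−q)·(-2) = 2q - 2
  -6q = 2q - 2  ⇒  -8q = -2  ⇒  q = 1/4.

p = 1/2, q = 1/4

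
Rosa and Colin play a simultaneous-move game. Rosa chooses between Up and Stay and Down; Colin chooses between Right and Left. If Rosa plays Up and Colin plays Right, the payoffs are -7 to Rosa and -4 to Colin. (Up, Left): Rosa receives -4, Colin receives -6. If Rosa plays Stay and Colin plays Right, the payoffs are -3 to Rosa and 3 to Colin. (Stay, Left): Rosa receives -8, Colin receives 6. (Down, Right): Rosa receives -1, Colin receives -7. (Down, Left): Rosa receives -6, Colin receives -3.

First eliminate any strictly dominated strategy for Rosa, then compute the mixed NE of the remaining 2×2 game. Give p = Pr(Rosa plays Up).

p = 2/3

Rosa's strategy Stay is strictly dominated by Down: -1 > -3 and -6 > -8. Eliminate Stay.
In a mixed equilibrium Colin is indifferent between Right and Left; this condition fixes p.
  Colin's payoff to Right: p·(-4) + (1−p)·(-7) = 3p - 7
  Colin's payoff to Left: p·(-6) + (1−p)·(-3) = -3p - 3
  3p - 7 = -3p - 3  ⇒  6p = 4  ⇒  p = 2/3.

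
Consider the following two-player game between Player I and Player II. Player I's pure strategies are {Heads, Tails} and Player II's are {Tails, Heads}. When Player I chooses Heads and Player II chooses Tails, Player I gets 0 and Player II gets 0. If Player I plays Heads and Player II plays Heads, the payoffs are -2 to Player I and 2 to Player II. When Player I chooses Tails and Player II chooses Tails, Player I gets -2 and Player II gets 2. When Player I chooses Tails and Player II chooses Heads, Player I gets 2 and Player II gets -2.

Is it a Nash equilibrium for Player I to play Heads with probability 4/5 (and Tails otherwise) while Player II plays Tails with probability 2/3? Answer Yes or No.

Given Player I's mix p = 4/5, Player II's payoff from Tails is 2/5 but from Heads is 6/5. Player II strictly prefers Heads, so Player II would not mix.
So the proposed profile is not a Nash equilibrium.

No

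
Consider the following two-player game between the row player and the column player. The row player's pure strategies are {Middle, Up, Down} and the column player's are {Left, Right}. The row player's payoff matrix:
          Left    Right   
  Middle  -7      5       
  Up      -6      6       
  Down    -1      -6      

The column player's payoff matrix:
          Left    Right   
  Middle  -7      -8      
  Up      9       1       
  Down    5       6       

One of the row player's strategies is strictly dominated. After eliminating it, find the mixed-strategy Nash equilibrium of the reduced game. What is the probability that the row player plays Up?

The row player's strategy Middle is strictly dominated by Up: -6 > -7 and 6 > 5. Eliminate Middle.
For the column player to be willing to mix, the column player must be indifferent between Left and Right, which pins down the row player's mix.
  the column player's payoff to Left: p·9 + (1−p)·5 = 4p + 5
  the column player's payoff to Right: p·1 + (1−p)·6 = -5p + 6
  4p + 5 = -5p + 6  ⇒  9p = 1  ⇒  p = 1/9.

p = 1/9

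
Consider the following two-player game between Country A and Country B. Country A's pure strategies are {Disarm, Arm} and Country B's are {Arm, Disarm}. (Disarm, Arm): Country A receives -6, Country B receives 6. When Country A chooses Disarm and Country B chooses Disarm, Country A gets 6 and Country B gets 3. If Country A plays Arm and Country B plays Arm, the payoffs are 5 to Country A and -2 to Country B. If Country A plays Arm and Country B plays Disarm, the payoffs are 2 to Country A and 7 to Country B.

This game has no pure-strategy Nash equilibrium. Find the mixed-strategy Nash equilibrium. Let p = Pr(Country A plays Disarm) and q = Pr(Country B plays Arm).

p = 3/4, q = 4/15

Set Country B's expected payoff from Arm equal to that from Disarm:
  Country B's payoff to Arm: p·6 + (1−p)·(-2) = 8p - 2
  Country B's payoff to Disarm: p·3 + (1−p)·7 = -4p + 7
  8p - 2 = -4p + 7  ⇒  12p = 9  ⇒  p = 3/4.
Country B's mix must leave Country A indifferent between Disarm and Arm.
  Country A's payoff from Disarm: q·(-6) + (1−q)·6 = -12q + 6
  Country A's payoff from Arm: q·5 + (1−q)·2 = 3q + 2
  -12q + 6 = 3q + 2  ⇒  -15q = -4  ⇒  q = 4/15.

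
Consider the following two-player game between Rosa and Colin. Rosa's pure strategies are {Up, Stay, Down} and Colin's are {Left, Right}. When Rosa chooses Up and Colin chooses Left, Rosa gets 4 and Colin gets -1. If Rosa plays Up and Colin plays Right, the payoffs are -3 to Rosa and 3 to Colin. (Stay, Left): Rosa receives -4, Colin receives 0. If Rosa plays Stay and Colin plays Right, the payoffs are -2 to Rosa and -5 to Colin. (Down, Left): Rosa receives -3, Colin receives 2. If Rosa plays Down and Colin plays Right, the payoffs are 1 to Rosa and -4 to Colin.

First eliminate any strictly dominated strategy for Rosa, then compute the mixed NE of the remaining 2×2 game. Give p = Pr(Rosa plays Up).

Rosa's strategy Stay is strictly dominated by Down: -3 > -4 and 1 > -2. Eliminate Stay.
For Colin to be willing to mix, Colin must be indifferent between Left and Right, which pins down Rosa's mix.
  Colin's expected payoff from Left: p·(-1) + (1−p)·2 = -3p + 2
  Colin's expected payoff from Right: p·3 + (1−p)·(-4) = 7p - 4
  -3p + 2 = 7p - 4  ⇒  -10p = -6  ⇒  p = 3/5.

p = 3/5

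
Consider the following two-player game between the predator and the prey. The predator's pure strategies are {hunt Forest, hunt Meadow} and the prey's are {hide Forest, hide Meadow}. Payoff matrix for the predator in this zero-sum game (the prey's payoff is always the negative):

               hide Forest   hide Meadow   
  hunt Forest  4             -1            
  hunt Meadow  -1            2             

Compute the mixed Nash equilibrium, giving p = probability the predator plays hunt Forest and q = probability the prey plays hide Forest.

p = 3/8, q = 3/8

In a mixed equilibrium the prey is indifferent between hide Forest and hide Meadow; this condition fixes p.
  the prey's payoff to hide Forest: p·(-4) + (1−p)·1 = -5p + 1
  the prey's payoff to hide Meadow: p·1 + (1−p)·(-2) = 3p - 2
  -5p + 1 = 3p - 2  ⇒  -8p = -3  ⇒  p = 3/8.
The prey's mix must leave the predator indifferent between hunt Forest and hunt Meadow.
  the predator's expected payoff from hunt Forest: q·4 + (1−q)·(-1) = 5q - 1
  the predator's expected payoff from hunt Meadow: q·(-1) + (1−q)·2 = -3q + 2
  5q - 1 = -3q + 2  ⇒  8q = 3  ⇒  q = 3/8.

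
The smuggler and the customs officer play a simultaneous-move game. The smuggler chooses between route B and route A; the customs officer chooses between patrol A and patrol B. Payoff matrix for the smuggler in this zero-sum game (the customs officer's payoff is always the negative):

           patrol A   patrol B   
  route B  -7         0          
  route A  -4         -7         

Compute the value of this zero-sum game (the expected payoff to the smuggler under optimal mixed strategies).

In a mixed equilibrium the smuggler is indifferent between route B and route A; this condition fixes q.
  the smuggler's payoff to route B: q·(-7) + (1−q)·0 = -7q
  the smuggler's payoff to route A: q·(-4) + (1−q)·(-7) = 3q - 7
  -7q = 3q - 7  ⇒  -10q = -7  ⇒  q = 7/10.
The value is the smuggler's expected payoff against this mix (using route B): (7/10)·(-7) + (3/10)·0 = -49/10.

v = -49/10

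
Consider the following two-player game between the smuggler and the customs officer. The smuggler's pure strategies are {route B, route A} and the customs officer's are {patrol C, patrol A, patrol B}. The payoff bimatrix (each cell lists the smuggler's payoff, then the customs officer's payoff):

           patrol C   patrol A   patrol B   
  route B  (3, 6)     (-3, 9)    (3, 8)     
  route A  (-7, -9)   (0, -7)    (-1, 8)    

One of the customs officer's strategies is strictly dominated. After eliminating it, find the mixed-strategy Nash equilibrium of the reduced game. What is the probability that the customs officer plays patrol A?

The customs officer's strategy patrol C is strictly dominated by patrol A: 9 > 6 and -7 > -9. Eliminate patrol C.
Set the smuggler's expected payoff from route B equal to that from route A:
  the smuggler's expected payoff from route B: q·(-3) + (1−q)·3 = -6q + 3
  the smuggler's expected payoff from route A: q·0 + (1−q)·(-1) = q - 1
  -6q + 3 = q - 1  ⇒  -7q = -4  ⇒  q = 4/7.

q = 4/7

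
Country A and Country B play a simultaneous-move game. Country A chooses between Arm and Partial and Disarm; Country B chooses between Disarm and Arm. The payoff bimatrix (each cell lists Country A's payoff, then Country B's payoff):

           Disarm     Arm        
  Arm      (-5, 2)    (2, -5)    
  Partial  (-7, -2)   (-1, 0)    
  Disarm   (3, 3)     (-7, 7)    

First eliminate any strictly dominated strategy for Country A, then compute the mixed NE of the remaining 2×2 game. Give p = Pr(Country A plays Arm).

Country A's strategy Partial is strictly dominated by Arm: -5 > -7 and 2 > -1. Eliminate Partial.
Country B's indifference between Disarm and Arm determines Country A's mixing probability p:
  Country B's expected payoff from Disarm: p·2 + (1−p)·3 = -p + 3
  Country B's expected payoff from Arm: p·(-5) + (1−p)·7 = -12p + 7
  -p + 3 = -12p + 7  ⇒  11p = 4  ⇒  p = 4/11.

p = 4/11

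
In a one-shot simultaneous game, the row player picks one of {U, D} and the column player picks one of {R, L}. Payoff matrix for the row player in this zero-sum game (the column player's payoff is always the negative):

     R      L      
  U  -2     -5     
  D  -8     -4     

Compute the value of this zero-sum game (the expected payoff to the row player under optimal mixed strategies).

v = -32/7

Set the row player's expected payoff from U equal to that from D:
  the row player's payoff to U: q·(-2) + (1−q)·(-5) = 3q - 5
  the row player's payoff to D: q·(-8) + (1−q)·(-4) = -4q - 4
  3q - 5 = -4q - 4  ⇒  7q = 1  ⇒  q = 1/7.
The value is the row player's expected payoff against this mix (using U): (1/7)·(-2) + (6/7)·(-5) = -32/7.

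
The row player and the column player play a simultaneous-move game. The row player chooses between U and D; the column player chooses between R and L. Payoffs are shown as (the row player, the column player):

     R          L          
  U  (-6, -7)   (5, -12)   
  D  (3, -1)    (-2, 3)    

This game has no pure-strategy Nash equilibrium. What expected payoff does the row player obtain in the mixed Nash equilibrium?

3/16

In a mixed equilibrium the row player is indifferent between U and D; this condition fixes q.
  the row player's payoff to U: q·(-6) + (1−q)·5 = -11q + 5
  the row player's payoff to D: q·3 + (1−q)·(-2) = 5q - 2
  -11q + 5 = 5q - 2  ⇒  -16q = -7  ⇒  q = 7/16.
At equilibrium the row player is indifferent across rows, so the row player's payoff equals the payoff from U: (7/16)·(-6) + (9/16)·5 = 3/16.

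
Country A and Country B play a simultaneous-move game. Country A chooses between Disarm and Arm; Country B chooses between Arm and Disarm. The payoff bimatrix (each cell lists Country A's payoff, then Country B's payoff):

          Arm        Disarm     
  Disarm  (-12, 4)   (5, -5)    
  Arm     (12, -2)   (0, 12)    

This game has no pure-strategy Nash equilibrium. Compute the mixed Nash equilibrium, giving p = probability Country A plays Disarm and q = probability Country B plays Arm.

p = 14/23, q = 5/29

Set Country B's expected payoff from Arm equal to that from Disarm:
  Country B's payoff to Arm: p·4 + (1−p)·(-2) = 6p - 2
  Country B's payoff to Disarm: p·(-5) + (1−p)·12 = -17p + 12
  6p - 2 = -17p + 12  ⇒  23p = 14  ⇒  p = 14/23.
Country A's indifference between Disarm and Arm determines Country B's mixing probability q:
  Country A's expected payoff from Disarm: q·(-12) + (1−q)·5 = -17q + 5
  Country A's expected payoff from Arm: q·12 + (1−q)·0 = 12q
  -17q + 5 = 12q  ⇒  -29q = -5  ⇒  q = 5/29.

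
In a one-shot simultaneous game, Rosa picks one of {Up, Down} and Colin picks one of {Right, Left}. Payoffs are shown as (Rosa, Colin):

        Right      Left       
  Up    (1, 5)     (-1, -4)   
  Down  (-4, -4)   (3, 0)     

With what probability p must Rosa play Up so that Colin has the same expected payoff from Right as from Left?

Rosa's mix must leave Colin indifferent between Right and Left.
  Colin's expected payoff from Right: p·5 + (1−p)·(-4) = 9p - 4
  Colin's expected payoff from Left: p·(-4) + (1−p)·0 = -4p
  9p - 4 = -4p  ⇒  13p = 4  ⇒  p = 4/13.

p = 4/13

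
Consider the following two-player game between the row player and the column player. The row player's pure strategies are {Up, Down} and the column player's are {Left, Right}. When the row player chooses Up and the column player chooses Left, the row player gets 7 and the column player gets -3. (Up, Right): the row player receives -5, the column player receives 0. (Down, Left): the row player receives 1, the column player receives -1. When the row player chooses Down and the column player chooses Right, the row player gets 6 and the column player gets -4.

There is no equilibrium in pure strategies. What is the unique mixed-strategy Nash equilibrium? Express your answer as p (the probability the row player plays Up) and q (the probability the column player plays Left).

p = 1/2, q = 11/17

Set the column player's expected payoff from Left equal to that from Right:
  the column player's payoff to Left: p·(-3) + (1−p)·(-1) = -2p - 1
  the column player's payoff to Right: p·0 + (1−p)·(-4) = 4p - 4
  -2p - 1 = 4p - 4  ⇒  -6p = -3  ⇒  p = 1/2.
In a mixed equilibrium the row player is indifferent between Up and Down; this condition fixes q.
  the row player's payoff from Up: q·7 + (1−q)·(-5) = 12q - 5
  the row player's payoff from Down: q·1 + (1−q)·6 = -5q + 6
  12q - 5 = -5q + 6  ⇒  17q = 11  ⇒  q = 11/17.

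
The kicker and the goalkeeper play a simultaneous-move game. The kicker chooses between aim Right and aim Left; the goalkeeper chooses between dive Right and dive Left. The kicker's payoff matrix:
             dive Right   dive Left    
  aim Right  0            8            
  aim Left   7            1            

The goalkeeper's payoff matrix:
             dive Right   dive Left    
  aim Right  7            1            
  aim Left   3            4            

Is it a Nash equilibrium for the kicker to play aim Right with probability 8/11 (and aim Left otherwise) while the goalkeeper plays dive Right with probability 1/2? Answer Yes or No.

Given the kicker's mix p = 8/11, the goalkeeper's payoff from dive Right is 65/11 but from dive Left is 20/11. The goalkeeper strictly prefers dive Right, so the goalkeeper would not mix.
So the proposed profile is not a Nash equilibrium.

No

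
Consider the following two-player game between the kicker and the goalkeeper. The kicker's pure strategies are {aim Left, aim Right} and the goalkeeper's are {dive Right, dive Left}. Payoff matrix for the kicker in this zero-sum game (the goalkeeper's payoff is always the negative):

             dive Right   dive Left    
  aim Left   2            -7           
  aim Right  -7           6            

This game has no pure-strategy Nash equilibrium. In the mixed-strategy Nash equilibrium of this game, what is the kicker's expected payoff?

The goalkeeper's mix must leave the kicker indifferent between aim Left and aim Right.
  the kicker's payoff to aim Left: q·2 + (1−q)·(-7) = 9q - 7
  the kicker's payoff to aim Right: q·(-7) + (1−q)·6 = -13q + 6
  9q - 7 = -13q + 6  ⇒  22q = 13  ⇒  q = 13/22.
At equilibrium the kicker is indifferent across rows, so the kicker's payoff equals the payoff from aim Left: (13/22)·2 + (9/22)·(-7) = -37/22.

-37/22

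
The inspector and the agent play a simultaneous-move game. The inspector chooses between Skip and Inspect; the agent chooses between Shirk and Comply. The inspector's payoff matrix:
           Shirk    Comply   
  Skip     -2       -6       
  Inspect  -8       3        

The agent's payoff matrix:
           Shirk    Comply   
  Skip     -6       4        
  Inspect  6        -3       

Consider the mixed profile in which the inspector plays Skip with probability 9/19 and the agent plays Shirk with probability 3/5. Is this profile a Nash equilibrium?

Yes

Check the agent's indifference given the inspector's mix p = 9/19:
  payoff from Shirk = 6/19; payoff from Comply = 6/19 — equal.
Check the inspector's indifference given the agent's mix q = 3/5:
  payoff from Skip = -18/5; payoff from Inspect = -18/5 — equal.
Both players are indifferent, so neither can profitably deviate.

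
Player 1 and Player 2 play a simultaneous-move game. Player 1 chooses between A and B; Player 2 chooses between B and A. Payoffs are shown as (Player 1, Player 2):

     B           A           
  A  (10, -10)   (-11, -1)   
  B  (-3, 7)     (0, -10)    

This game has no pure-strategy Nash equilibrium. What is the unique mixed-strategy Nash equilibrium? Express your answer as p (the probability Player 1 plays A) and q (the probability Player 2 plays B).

p = 17/26, q = 11/24

Set Player 2's expected payoff from B equal to that from A:
  Player 2's expected payoff from B: p·(-10) + (1−p)·7 = -17p + 7
  Player 2's expected payoff from A: p·(-1) + (1−p)·(-10) = 9p - 10
  -17p + 7 = 9p - 10  ⇒  -26p = -17  ⇒  p = 17/26.
Player 1's indifference between A and B determines Player 2's mixing probability q:
  Player 1's payoff to A: q·10 + (1−q)·(-11) = 21q - 11
  Player 1's payoff to B: q·(-3) + (1−q)·0 = -3q
  21q - 11 = -3q  ⇒  24q = 11  ⇒  q = 11/24.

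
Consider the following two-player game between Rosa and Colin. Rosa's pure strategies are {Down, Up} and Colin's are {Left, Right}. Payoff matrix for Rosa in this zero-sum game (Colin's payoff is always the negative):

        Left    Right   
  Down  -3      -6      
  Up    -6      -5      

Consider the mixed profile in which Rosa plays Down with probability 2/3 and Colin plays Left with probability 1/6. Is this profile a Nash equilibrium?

No

Given Rosa's mix p = 2/3, Colin's payoff from Left is 4 but from Right is 17/3. Colin strictly prefers Right, so Colin would not mix.
So the proposed profile is not a Nash equilibrium.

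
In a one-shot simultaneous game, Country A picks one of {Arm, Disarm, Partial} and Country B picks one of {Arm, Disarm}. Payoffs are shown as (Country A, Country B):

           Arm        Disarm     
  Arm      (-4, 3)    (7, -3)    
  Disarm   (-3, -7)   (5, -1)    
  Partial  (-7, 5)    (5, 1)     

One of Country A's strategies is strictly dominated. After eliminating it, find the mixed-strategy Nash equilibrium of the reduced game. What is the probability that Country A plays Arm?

p = 1/2

Country A's strategy Partial is strictly dominated by Arm: -4 > -7 and 7 > 5. Eliminate Partial.
For Country B to be willing to mix, Country B must be indifferent between Arm and Disarm, which pins down Country A's mix.
  Country B's payoff to Arm: p·3 + (1−p)·(-7) = 10p - 7
  Country B's payoff to Disarm: p·(-3) + (1−p)·(-1) = -2p - 1
  10p - 7 = -2p - 1  ⇒  12p = 6  ⇒  p = 1/2.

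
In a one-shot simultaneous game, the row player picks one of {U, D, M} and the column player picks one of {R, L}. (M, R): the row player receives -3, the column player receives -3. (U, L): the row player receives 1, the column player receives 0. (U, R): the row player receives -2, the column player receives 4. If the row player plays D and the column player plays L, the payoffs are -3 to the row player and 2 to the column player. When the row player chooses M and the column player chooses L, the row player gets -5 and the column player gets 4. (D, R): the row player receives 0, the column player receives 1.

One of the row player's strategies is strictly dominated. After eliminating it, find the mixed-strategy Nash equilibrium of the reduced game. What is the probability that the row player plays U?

p = 1/5

The row player's strategy M is strictly dominated by D: 0 > -3 and -3 > -5. Eliminate M.
Set the column player's expected payoff from R equal to that from L:
  the column player's payoff from R: p·4 + (1−p)·1 = 3p + 1
  the column player's payoff from L: p·0 + (1−p)·2 = -2p + 2
  3p + 1 = -2p + 2  ⇒  5p = 1  ⇒  p = 1/5.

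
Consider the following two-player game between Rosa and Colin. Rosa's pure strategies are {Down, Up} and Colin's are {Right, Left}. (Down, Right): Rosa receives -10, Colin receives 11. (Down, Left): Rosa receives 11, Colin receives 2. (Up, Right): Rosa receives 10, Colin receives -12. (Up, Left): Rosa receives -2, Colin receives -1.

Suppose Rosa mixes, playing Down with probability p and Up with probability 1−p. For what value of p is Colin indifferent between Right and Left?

Set Colin's expected payoff from Right equal to that from Left:
  Colin's expected payoff from Right: p·11 + (1−p)·(-12) = 23p - 12
  Colin's expected payoff from Left: p·2 + (1−p)·(-1) = 3p - 1
  23p - 12 = 3p - 1  ⇒  20p = 11  ⇒  p = 11/20.

p = 11/20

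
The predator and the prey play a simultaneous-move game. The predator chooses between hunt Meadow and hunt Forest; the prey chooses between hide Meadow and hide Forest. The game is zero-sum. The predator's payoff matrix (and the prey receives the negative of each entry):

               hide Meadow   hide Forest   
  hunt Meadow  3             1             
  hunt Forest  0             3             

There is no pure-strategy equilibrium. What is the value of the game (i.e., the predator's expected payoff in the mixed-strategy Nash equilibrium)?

v = 9/5

The predator's indifference between hunt Meadow and hunt Forest determines the prey's mixing probability q:
  the predator's payoff from hunt Meadow: q·3 + (1−q)·1 = 2q + 1
  the predator's payoff from hunt Forest: q·0 + (1−q)·3 = -3q + 3
  2q + 1 = -3q + 3  ⇒  5q = 2  ⇒  q = 2/5.
The value is the predator's expected payoff against this mix (using hunt Meadow): (2/5)·3 + (3/5)·1 = 9/5.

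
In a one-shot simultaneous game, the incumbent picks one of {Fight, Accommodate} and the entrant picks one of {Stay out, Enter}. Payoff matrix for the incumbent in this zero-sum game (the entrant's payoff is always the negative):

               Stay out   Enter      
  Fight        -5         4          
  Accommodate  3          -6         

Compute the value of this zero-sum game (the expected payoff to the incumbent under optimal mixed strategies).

The incumbent's indifference between Fight and Accommodate determines the entrant's mixing probability q:
  the incumbent's expected payoff from Fight: q·(-5) + (1−q)·4 = -9q + 4
  the incumbent's expected payoff from Accommodate: q·3 + (1−q)·(-6) = 9q - 6
  -9q + 4 = 9q - 6  ⇒  -18q = -10  ⇒  q = 5/9.
The value is the incumbent's expected payoff against this mix (using Fight): (5/9)·(-5) + (4/9)·4 = -1.

v = -1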